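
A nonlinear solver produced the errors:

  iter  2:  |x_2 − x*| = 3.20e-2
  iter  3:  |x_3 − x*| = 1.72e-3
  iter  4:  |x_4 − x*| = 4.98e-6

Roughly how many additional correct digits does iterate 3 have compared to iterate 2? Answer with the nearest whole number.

1

Digits gained ≈ log₁₀(|x_2 − x*|/|x_3 − x*|) = log₁₀(3.20e-2/1.72e-3) = log₁₀(18.6047) ≈ 1.270.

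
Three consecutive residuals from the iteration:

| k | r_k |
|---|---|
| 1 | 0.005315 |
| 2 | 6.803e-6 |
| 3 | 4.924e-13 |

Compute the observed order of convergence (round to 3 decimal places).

p ≈ ln(r_3/r_2) / ln(r_2/r_1)
  = ln(4.924e-13/6.803e-6) / ln(6.803e-6/0.005315)
  = ln(7.23798e-08) / ln(0.00127996)
  = -16.441339 / -6.660926 ≈ 2.468326

2.468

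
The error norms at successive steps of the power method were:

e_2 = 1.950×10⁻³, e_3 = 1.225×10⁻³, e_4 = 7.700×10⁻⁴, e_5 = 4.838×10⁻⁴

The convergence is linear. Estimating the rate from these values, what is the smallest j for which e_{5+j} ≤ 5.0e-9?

25

Rate ρ ≈ e_5/e_4 = 4.838×10⁻⁴/7.700×10⁻⁴ = 0.6283.
After j more steps, e_{5+j} ≈ 4.838×10⁻⁴·ρ^j; need ρ^j ≤ 5.0e-9/4.838×10⁻⁴ = 1.03348e-05.
j ≥ ln(1.03348e-05)/ln(0.6283) = -11.4800/-0.46474 = 24.702.
So 25 more iterations are needed.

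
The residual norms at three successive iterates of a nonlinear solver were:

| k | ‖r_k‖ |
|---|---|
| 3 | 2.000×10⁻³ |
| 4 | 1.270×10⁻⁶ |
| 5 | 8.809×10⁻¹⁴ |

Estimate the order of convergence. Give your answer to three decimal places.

2.239

p ≈ ln(‖r_5‖/‖r_4‖) / ln(‖r_4‖/‖r_3‖)
  = ln(8.809×10⁻¹⁴/1.270×10⁻⁶) / ln(1.270×10⁻⁶/2.000×10⁻³)
  = ln(6.93622e-08) / ln(0.000635)
  = -16.483924 / -7.361886 ≈ 2.239090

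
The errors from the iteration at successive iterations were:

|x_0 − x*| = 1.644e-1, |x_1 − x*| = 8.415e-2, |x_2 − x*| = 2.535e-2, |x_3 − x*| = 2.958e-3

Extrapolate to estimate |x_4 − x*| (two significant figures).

6.3e-5

First estimate the order: p ≈ ln(|x_3 − x*|/|x_2 − x*|) / ln(|x_2 − x*|/|x_1 − x*|) = ln(2.958e-3/2.535e-2)/ln(2.535e-2/8.415e-2) = ln(0.116686)/ln(0.301248) ≈ 1.7905.
Then |x_4 − x*| ≈ |x_3 − x*|·(|x_3 − x*|/|x_2 − x*|)^p = 2.958e-3·(0.116686)^1.7905 = 2.958e-3·0.0213549 ≈ 6.317e-05.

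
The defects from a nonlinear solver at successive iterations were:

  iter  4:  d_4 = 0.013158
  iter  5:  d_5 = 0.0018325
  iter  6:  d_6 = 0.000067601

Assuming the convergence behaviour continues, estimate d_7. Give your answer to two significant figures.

2.7e-7

First estimate the order: p ≈ ln(d_6/d_5) / ln(d_5/d_4) = ln(0.000067601/0.0018325)/ln(0.0018325/0.013158) = ln(0.03689)/ln(0.139269) ≈ 1.6739.
Then d_7 ≈ d_6·(d_6/d_5)^p = 0.000067601·(0.03689)^1.6739 = 0.000067601·0.00399161 ≈ 2.698e-07.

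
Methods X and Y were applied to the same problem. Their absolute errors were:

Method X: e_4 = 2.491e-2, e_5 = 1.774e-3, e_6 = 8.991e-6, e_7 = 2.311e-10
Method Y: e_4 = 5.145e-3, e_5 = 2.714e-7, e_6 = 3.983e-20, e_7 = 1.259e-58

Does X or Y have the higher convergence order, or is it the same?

Y

Method X: p ≈ ln(2.311e-10/8.991e-6)/ln(8.991e-6/1.774e-3) ≈ 2.00.
Method Y: p ≈ ln(1.259e-58/3.983e-20)/ln(3.983e-20/2.714e-7) ≈ 3.00.
Method Y has the higher order (≈3.0 vs ≈2.0).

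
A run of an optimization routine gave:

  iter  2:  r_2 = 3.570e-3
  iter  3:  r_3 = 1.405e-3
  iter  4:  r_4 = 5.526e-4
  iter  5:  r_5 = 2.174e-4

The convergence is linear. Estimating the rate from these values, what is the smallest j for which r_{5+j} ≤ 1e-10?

Rate ρ ≈ r_5/r_4 = 2.174e-4/5.526e-4 = 0.3934.
After j more steps, r_{5+j} ≈ 2.174e-4·ρ^j; need ρ^j ≤ 1e-10/2.174e-4 = 4.59982e-07.
j ≥ ln(4.59982e-07)/ln(0.3934) = -14.5921/-0.93293 = 15.641.
So 16 more iterations are needed.

16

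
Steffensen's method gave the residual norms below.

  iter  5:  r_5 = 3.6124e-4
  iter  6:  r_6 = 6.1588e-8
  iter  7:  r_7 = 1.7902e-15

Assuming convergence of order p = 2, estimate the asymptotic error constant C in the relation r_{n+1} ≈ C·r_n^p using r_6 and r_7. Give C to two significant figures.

0.47

C ≈ r_7 / r_6^2
  = 1.7902e-15 / (6.1588e-8)^2
  = 1.7902e-15 / 3.79308e-15 ≈ 0.47196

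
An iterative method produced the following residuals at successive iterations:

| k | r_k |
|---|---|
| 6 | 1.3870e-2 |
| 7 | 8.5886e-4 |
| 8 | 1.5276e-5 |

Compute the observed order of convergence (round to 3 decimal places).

p ≈ ln(r_8/r_7) / ln(r_7/r_6)
  = ln(1.5276e-5/8.5886e-4) / ln(8.5886e-4/1.3870e-2)
  = ln(0.0177864) / ln(0.0619221)
  = -4.029321 / -2.781878 ≈ 1.448418

1.448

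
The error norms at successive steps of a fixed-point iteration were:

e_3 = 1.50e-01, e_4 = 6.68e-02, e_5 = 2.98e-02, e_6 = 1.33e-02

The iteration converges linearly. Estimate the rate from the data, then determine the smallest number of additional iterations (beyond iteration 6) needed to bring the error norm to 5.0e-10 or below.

Rate ρ ≈ e_6/e_5 = 1.33e-02/2.98e-02 = 0.4463.
After j more steps, e_{6+j} ≈ 1.33e-02·ρ^j; need ρ^j ≤ 5.0e-10/1.33e-02 = 3.7594e-08.
j ≥ ln(3.7594e-08)/ln(0.4463) = -17.0964/-0.80676 = 21.191.
So 22 more iterations are needed.

22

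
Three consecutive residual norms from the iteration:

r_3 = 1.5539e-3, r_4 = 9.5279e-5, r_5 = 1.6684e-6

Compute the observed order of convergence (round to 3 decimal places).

1.449

p ≈ ln(r_5/r_4) / ln(r_4/r_3)
  = ln(1.6684e-6/9.5279e-5) / ln(9.5279e-5/1.5539e-3)
  = ln(0.0175107) / ln(0.061316)
  = -4.044943 / -2.791714 ≈ 1.448910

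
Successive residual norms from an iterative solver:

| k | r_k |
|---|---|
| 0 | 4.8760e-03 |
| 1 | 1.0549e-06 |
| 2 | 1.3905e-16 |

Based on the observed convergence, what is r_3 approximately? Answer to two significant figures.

First estimate the order: p ≈ ln(r_2/r_1) / ln(r_1/r_0) = ln(1.3905e-16/1.0549e-06)/ln(1.0549e-06/4.8760e-03) = ln(1.31813e-10)/ln(0.000216345) ≈ 2.6959.
Then r_3 ≈ r_2·(r_2/r_1)^p = 1.3905e-16·(1.31813e-10)^2.6959 = 1.3905e-16·2.31417e-27 ≈ 3.218e-43.

3.2e-43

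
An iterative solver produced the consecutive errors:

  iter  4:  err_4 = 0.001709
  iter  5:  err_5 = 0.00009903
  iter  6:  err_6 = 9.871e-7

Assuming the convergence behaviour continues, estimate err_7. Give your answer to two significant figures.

First estimate the order: p ≈ ln(err_6/err_5) / ln(err_5/err_4) = ln(9.871e-7/0.00009903)/ln(0.00009903/0.001709) = ln(0.00996769)/ln(0.0579462) ≈ 1.6180.
Then err_7 ≈ err_6·(err_6/err_5)^p = 9.871e-7·(0.00996769)^1.6180 = 9.871e-7·0.000577731 ≈ 5.703e-10.

5.7e-10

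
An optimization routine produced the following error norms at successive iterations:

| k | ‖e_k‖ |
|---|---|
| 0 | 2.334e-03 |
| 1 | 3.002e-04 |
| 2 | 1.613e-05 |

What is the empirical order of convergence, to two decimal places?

1.43

p ≈ ln(‖e_2‖/‖e_1‖) / ln(‖e_1‖/‖e_0‖)
  = ln(1.613e-05/3.002e-04) / ln(3.002e-04/2.334e-03)
  = ln(0.0537308) / ln(0.12862)
  = -2.92377 / -2.05089 ≈ 1.42561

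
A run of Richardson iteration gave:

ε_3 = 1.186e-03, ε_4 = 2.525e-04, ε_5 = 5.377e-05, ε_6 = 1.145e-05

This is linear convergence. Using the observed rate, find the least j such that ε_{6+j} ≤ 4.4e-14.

13

Rate ρ ≈ ε_6/ε_5 = 1.145e-05/5.377e-05 = 0.2129.
After j more steps, ε_{6+j} ≈ 1.145e-05·ρ^j; need ρ^j ≤ 4.4e-14/1.145e-05 = 3.84279e-09.
j ≥ ln(3.84279e-09)/ln(0.2129) = -19.3771/-1.54693 = 12.526.
So 13 more iterations are needed.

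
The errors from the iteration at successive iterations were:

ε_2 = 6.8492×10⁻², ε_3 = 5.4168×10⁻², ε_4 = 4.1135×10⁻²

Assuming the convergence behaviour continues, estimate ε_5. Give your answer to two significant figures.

First estimate the order: p ≈ ln(ε_4/ε_3) / ln(ε_3/ε_2) = ln(4.1135×10⁻²/5.4168×10⁻²)/ln(5.4168×10⁻²/6.8492×10⁻²) = ln(0.759397)/ln(0.790866) ≈ 1.1731.
Then ε_5 ≈ ε_4·(ε_4/ε_3)^p = 4.1135×10⁻²·(0.759397)^1.1731 = 4.1135×10⁻²·0.724066 ≈ 0.02978.

3.0e-2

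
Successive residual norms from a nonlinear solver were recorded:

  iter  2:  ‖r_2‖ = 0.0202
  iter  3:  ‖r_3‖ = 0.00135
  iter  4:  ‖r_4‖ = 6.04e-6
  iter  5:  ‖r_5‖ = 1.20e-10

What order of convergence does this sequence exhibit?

Consecutive ratios: ‖r_5‖/‖r_4‖ = 1.20e-10/6.04e-6 = 1.98675e-05, ‖r_4‖/‖r_3‖ = 6.04e-6/0.00135 = 0.00447407.
p ≈ ln(1.98675e-05)/ln(0.00447407) = -10.8264/-5.4095 ≈ 2.00.
So the convergence is quadratic (order 2).

2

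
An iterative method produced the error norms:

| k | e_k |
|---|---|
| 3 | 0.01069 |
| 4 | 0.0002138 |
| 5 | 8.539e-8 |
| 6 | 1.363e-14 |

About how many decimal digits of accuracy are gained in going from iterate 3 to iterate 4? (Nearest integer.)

2

Digits gained ≈ log₁₀(e_3/e_4) = log₁₀(0.01069/0.0002138) = log₁₀(50) ≈ 1.699.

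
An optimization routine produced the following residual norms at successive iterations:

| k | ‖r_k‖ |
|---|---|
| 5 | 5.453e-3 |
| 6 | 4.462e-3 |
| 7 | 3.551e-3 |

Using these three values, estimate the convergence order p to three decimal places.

1.139

p ≈ ln(‖r_7‖/‖r_6‖) / ln(‖r_6‖/‖r_5‖)
  = ln(3.551e-3/4.462e-3) / ln(4.462e-3/5.453e-3)
  = ln(0.795831) / ln(0.818265)
  = -0.228368 / -0.200569 ≈ 1.138601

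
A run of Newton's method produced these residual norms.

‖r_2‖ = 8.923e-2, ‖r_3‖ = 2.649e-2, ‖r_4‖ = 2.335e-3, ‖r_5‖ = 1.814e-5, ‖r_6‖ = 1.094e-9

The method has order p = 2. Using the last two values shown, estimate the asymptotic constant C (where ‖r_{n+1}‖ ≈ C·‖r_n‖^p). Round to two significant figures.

C ≈ ‖r_6‖ / ‖r_5‖^2
  = 1.094e-9 / (1.814e-5)^2
  = 1.094e-9 / 3.2906e-10 ≈ 3.3246

3.3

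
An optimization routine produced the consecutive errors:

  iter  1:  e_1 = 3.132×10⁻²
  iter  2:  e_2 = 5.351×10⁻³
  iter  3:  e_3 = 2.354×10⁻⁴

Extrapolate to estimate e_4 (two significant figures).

9.4e-7

First estimate the order: p ≈ ln(e_3/e_2) / ln(e_2/e_1) = ln(2.354×10⁻⁴/5.351×10⁻³)/ln(5.351×10⁻³/3.132×10⁻²) = ln(0.0439918)/ln(0.170849) ≈ 1.7679.
Then e_4 ≈ e_3·(e_3/e_2)^p = 2.354×10⁻⁴·(0.0439918)^1.7679 = 2.354×10⁻⁴·0.00399592 ≈ 9.406e-07.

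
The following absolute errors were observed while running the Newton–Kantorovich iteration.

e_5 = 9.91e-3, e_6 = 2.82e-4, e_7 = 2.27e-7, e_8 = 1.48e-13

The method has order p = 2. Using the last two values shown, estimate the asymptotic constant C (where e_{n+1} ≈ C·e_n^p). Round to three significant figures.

C ≈ e_8 / e_7^2
  = 1.48e-13 / (2.27e-7)^2
  = 1.48e-13 / 5.1529e-14 ≈ 2.8722

2.87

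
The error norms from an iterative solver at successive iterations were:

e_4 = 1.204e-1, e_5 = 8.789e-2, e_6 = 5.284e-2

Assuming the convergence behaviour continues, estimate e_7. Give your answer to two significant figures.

First estimate the order: p ≈ ln(e_6/e_5) / ln(e_5/e_4) = ln(5.284e-2/8.789e-2)/ln(8.789e-2/1.204e-1) = ln(0.601206)/ln(0.729983) ≈ 1.6167.
Then e_7 ≈ e_6·(e_6/e_5)^p = 5.284e-2·(0.601206)^1.6167 = 5.284e-2·0.439286 ≈ 0.02321.

2.3e-2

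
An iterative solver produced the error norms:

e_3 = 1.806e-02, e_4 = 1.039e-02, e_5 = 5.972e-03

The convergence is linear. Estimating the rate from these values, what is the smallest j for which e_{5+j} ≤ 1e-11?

37

Rate ρ ≈ e_5/e_4 = 5.972e-03/1.039e-02 = 0.5748.
After j more steps, e_{5+j} ≈ 5.972e-03·ρ^j; need ρ^j ≤ 1e-11/5.972e-03 = 1.67448e-09.
j ≥ ln(1.67448e-09)/ln(0.5748) = -20.2078/-0.55373 = 36.494.
So 37 more iterations are needed.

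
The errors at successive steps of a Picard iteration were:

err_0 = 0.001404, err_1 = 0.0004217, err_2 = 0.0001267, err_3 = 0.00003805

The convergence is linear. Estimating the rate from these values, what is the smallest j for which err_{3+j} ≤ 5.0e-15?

Rate ρ ≈ err_3/err_2 = 0.00003805/0.0001267 = 0.3003.
After j more steps, err_{3+j} ≈ 0.00003805·ρ^j; need ρ^j ≤ 5.0e-15/0.00003805 = 1.31406e-10.
j ≥ ln(1.31406e-10)/ln(0.3003) = -22.7527/-1.20297 = 18.914.
So 19 more iterations are needed.

19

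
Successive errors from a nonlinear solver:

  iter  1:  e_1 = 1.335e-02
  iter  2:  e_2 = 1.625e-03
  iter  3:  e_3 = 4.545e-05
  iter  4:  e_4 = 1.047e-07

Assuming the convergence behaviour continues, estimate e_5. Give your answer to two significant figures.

First estimate the order: p ≈ ln(e_4/e_3) / ln(e_3/e_2) = ln(1.047e-07/4.545e-05)/ln(4.545e-05/1.625e-03) = ln(0.00230363)/ln(0.0279692) ≈ 1.6980.
Then e_5 ≈ e_4·(e_4/e_3)^p = 1.047e-07·(0.00230363)^1.6980 = 1.047e-07·3.32183e-05 ≈ 3.478e-12.

3.5e-12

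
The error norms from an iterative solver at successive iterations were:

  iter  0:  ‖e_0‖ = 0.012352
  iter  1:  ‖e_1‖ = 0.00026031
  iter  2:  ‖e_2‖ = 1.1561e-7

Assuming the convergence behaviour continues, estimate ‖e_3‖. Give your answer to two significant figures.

First estimate the order: p ≈ ln(‖e_2‖/‖e_1‖) / ln(‖e_1‖/‖e_0‖) = ln(1.1561e-7/0.00026031)/ln(0.00026031/0.012352) = ln(0.000444124)/ln(0.0210743) ≈ 2.0000.
Then ‖e_3‖ ≈ ‖e_2‖·(‖e_2‖/‖e_1‖)^p = 1.1561e-7·(0.000444124)^2.0000 = 1.1561e-7·1.97246e-07 ≈ 2.28e-14.

2.3e-14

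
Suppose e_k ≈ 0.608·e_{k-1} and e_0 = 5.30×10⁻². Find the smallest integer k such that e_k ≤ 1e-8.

32

After k steps, e_k ≈ 5.30×10⁻²·0.608^k.
Need 0.608^k ≤ 1e-8/5.30×10⁻² = 1.88679e-07.
k ≥ ln(1.88679e-07)/ln(0.608) = -15.4832/-0.49758 = 31.117.
Smallest integer k = 32.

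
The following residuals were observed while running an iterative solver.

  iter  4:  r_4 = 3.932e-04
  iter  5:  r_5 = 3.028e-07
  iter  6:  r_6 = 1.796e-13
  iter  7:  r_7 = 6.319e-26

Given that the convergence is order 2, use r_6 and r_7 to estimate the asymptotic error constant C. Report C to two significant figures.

2.0

C ≈ r_7 / r_6^2
  = 6.319e-26 / (1.796e-13)^2
  = 6.319e-26 / 3.22562e-26 ≈ 1.959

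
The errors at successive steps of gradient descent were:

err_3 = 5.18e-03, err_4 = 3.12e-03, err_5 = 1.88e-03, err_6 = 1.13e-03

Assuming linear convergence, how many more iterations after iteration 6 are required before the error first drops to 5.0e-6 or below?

Rate ρ ≈ err_6/err_5 = 1.13e-03/1.88e-03 = 0.6011.
After j more steps, err_{6+j} ≈ 1.13e-03·ρ^j; need ρ^j ≤ 5.0e-6/1.13e-03 = 0.00442478.
j ≥ ln(0.00442478)/ln(0.6011) = -5.4205/-0.50899 = 10.650.
So 11 more iterations are needed.

11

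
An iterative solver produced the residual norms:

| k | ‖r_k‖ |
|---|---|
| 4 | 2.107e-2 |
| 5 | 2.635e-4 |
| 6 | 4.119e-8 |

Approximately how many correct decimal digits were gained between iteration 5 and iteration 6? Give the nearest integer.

4

Digits gained ≈ log₁₀(‖r_5‖/‖r_6‖) = log₁₀(2.635e-4/4.119e-8) = log₁₀(6397.18) ≈ 3.806.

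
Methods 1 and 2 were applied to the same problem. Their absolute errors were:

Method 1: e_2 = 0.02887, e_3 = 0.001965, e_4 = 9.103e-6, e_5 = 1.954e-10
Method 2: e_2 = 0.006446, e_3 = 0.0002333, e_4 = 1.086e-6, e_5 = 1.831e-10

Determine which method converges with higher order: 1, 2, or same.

Method 1: p ≈ ln(1.954e-10/9.103e-6)/ln(9.103e-6/0.001965) ≈ 2.00.
Method 2: p ≈ ln(1.831e-10/1.086e-6)/ln(1.086e-6/0.0002333) ≈ 1.62.
Method 1 has the higher order (≈2.0 vs ≈1.6).

1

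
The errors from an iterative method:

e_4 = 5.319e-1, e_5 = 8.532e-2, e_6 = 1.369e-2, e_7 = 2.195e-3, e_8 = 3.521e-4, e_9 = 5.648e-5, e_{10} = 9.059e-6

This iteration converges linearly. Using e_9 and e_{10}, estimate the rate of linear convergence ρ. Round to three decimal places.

ρ ≈ e_{10}/e_9 = 9.059e-6/5.648e-5 = 0.16039

0.160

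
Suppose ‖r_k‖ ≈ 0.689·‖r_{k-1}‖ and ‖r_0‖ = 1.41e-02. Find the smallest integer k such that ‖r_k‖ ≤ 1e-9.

After k steps, ‖r_k‖ ≈ 1.41e-02·0.689^k.
Need 0.689^k ≤ 1e-9/1.41e-02 = 7.0922e-08.
k ≥ ln(7.0922e-08)/ln(0.689) = -16.4617/-0.37251 = 44.191.
Smallest integer k = 45.

45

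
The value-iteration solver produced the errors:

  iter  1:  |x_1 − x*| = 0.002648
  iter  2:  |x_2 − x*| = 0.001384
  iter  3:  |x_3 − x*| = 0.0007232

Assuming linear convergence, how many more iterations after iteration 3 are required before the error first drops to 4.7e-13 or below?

Rate ρ ≈ |x_3 − x*|/|x_2 − x*| = 0.0007232/0.001384 = 0.5225.
After j more steps, |x_{3+j} − x*| ≈ 0.0007232·ρ^j; need ρ^j ≤ 4.7e-13/0.0007232 = 6.49889e-10.
j ≥ ln(6.49889e-10)/ln(0.5225) = -21.1542/-0.64913 = 32.589.
So 33 more iterations are needed.

33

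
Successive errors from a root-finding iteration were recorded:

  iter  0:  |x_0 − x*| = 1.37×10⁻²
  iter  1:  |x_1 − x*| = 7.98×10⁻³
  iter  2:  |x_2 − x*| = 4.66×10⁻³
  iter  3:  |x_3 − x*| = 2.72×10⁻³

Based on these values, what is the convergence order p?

Consecutive ratios: |x_3 − x*|/|x_2 − x*| = 2.72×10⁻³/4.66×10⁻³ = 0.583691, |x_2 − x*|/|x_1 − x*| = 4.66×10⁻³/7.98×10⁻³ = 0.58396.
p ≈ ln(0.583691)/ln(0.58396) = -0.5384/-0.5379 ≈ 1.00.
So the convergence is linear (order 1).

1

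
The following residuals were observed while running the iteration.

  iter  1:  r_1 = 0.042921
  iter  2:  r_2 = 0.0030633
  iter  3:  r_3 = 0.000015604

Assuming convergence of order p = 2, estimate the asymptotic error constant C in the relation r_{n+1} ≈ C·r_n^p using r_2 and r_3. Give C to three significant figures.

1.66

C ≈ r_3 / r_2^2
  = 0.000015604 / (0.0030633)^2
  = 0.000015604 / 9.38381e-06 ≈ 1.6629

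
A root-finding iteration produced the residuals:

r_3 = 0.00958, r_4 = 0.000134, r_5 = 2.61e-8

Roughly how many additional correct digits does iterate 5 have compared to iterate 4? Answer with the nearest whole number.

4

Digits gained ≈ log₁₀(r_4/r_5) = log₁₀(0.000134/2.61e-8) = log₁₀(5134.1) ≈ 3.710.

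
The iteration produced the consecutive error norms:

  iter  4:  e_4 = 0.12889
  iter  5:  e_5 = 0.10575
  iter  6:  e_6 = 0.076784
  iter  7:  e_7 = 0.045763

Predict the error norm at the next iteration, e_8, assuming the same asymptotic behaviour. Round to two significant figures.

2.0e-2

First estimate the order: p ≈ ln(e_7/e_6) / ln(e_6/e_5) = ln(0.045763/0.076784)/ln(0.076784/0.10575) = ln(0.595997)/ln(0.72609) ≈ 1.6168.
Then e_8 ≈ e_7·(e_7/e_6)^p = 0.045763·(0.595997)^1.6168 = 0.045763·0.433126 ≈ 0.01982.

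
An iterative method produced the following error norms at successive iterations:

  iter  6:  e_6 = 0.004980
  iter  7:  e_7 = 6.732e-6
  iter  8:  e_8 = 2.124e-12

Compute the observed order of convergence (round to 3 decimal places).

2.266

p ≈ ln(e_8/e_7) / ln(e_7/e_6)
  = ln(2.124e-12/6.732e-6) / ln(6.732e-6/0.004980)
  = ln(3.15508e-07) / ln(0.00135181)
  = -14.969082 / -6.606311 ≈ 2.265876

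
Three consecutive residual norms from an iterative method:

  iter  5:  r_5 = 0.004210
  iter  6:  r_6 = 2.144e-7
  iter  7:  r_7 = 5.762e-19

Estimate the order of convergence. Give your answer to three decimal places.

p ≈ ln(r_7/r_6) / ln(r_6/r_5)
  = ln(5.762e-19/2.144e-7) / ln(2.144e-7/0.004210)
  = ln(2.6875e-12) / ln(5.09264e-05)
  = -26.642410 / -9.885129 ≈ 2.695201

2.695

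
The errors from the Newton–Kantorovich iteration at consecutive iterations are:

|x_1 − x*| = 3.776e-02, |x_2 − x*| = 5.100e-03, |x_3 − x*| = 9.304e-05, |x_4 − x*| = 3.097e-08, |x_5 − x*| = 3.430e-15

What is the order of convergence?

Consecutive ratios: |x_5 − x*|/|x_4 − x*| = 3.430e-15/3.097e-08 = 1.10752e-07, |x_4 − x*|/|x_3 − x*| = 3.097e-08/9.304e-05 = 0.000332868.
p ≈ ln(1.10752e-07)/ln(0.000332868) = -16.0160/-8.0078 ≈ 2.00.
So the convergence is quadratic (order 2).

2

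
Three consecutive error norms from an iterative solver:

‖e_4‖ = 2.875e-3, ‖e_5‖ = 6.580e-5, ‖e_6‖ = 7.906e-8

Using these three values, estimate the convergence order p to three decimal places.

1.780

p ≈ ln(‖e_6‖/‖e_5‖) / ln(‖e_5‖/‖e_4‖)
  = ln(7.906e-8/6.580e-5) / ln(6.580e-5/2.875e-3)
  = ln(0.00120152) / ln(0.022887)
  = -6.724168 / -3.777186 ≈ 1.780206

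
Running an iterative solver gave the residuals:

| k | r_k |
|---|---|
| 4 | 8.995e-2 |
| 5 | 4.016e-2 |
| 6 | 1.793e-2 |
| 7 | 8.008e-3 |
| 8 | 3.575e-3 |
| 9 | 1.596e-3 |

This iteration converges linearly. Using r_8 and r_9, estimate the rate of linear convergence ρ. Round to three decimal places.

ρ ≈ r_9/r_8 = 1.596e-3/3.575e-3 = 0.44643

0.446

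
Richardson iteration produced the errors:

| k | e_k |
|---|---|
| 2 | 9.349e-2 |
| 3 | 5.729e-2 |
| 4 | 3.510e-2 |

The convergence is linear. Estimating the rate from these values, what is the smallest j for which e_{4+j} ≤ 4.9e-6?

Rate ρ ≈ e_4/e_3 = 3.510e-2/5.729e-2 = 0.6127.
After j more steps, e_{4+j} ≈ 3.510e-2·ρ^j; need ρ^j ≤ 4.9e-6/3.510e-2 = 0.000139601.
j ≥ ln(0.000139601)/ln(0.6127) = -8.8767/-0.48988 = 18.120.
So 19 more iterations are needed.

19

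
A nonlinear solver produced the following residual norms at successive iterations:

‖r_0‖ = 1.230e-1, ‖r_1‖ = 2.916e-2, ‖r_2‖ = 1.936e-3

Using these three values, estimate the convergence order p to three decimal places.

p ≈ ln(‖r_2‖/‖r_1‖) / ln(‖r_1‖/‖r_0‖)
  = ln(1.936e-3/2.916e-2) / ln(2.916e-2/1.230e-1)
  = ln(0.0663923) / ln(0.237073)
  = -2.712174 / -1.439387 ≈ 1.884256

1.884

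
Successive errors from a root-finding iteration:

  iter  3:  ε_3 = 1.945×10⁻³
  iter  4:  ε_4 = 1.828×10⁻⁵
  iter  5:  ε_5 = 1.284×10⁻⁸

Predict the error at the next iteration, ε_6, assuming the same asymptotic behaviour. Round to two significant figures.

1.6e-13

First estimate the order: p ≈ ln(ε_5/ε_4) / ln(ε_4/ε_3) = ln(1.284×10⁻⁸/1.828×10⁻⁵)/ln(1.828×10⁻⁵/1.945×10⁻³) = ln(0.000702407)/ln(0.00939846) ≈ 1.5557.
Then ε_6 ≈ ε_5·(ε_5/ε_4)^p = 1.284×10⁻⁸·(0.000702407)^1.5557 = 1.284×10⁻⁸·1.24233e-05 ≈ 1.595e-13.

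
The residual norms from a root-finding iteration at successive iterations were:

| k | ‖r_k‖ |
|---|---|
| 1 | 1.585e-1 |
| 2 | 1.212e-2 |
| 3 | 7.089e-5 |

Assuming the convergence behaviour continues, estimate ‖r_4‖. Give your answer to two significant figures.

2.4e-9

First estimate the order: p ≈ ln(‖r_3‖/‖r_2‖) / ln(‖r_2‖/‖r_1‖) = ln(7.089e-5/1.212e-2)/ln(1.212e-2/1.585e-1) = ln(0.00584901)/ln(0.0764669) ≈ 1.9999.
Then ‖r_4‖ ≈ ‖r_3‖·(‖r_3‖/‖r_2‖)^p = 7.089e-5·(0.00584901)^1.9999 = 7.089e-5·3.42285e-05 ≈ 2.426e-09.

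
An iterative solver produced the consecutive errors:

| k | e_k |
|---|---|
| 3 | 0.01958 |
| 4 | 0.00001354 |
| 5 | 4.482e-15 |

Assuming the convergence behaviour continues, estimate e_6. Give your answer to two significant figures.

1.6e-43

First estimate the order: p ≈ ln(e_5/e_4) / ln(e_4/e_3) = ln(4.482e-15/0.00001354)/ln(0.00001354/0.01958) = ln(3.31019e-10)/ln(0.000691522) ≈ 2.9999.
Then e_6 ≈ e_5·(e_5/e_4)^p = 4.482e-15·(3.31019e-10)^2.9999 = 4.482e-15·3.63502e-29 ≈ 1.629e-43.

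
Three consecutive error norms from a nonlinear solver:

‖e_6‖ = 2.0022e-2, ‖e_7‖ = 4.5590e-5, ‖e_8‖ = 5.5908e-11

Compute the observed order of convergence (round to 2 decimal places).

p ≈ ln(‖e_8‖/‖e_7‖) / ln(‖e_7‖/‖e_6‖)
  = ln(5.5908e-11/4.5590e-5) / ln(4.5590e-5/2.0022e-2)
  = ln(1.22632e-06) / ln(0.002277)
  = -13.61149 / -6.08490 ≈ 2.23693

2.24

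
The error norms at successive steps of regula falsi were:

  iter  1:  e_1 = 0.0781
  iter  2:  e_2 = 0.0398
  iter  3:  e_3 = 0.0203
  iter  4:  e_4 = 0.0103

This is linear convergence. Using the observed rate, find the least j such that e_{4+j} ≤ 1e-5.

Rate ρ ≈ e_4/e_3 = 0.0103/0.0203 = 0.5074.
After j more steps, e_{4+j} ≈ 0.0103·ρ^j; need ρ^j ≤ 1e-5/0.0103 = 0.000970874.
j ≥ ln(0.000970874)/ln(0.5074) = -6.9373/-0.67846 = 10.225.
So 11 more iterations are needed.

11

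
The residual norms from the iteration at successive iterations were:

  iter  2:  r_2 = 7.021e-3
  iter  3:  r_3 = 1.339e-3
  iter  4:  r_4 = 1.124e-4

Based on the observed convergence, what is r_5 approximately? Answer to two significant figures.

First estimate the order: p ≈ ln(r_4/r_3) / ln(r_3/r_2) = ln(1.124e-4/1.339e-3)/ln(1.339e-3/7.021e-3) = ln(0.0839432)/ln(0.190714) ≈ 1.4953.
Then r_5 ≈ r_4·(r_4/r_3)^p = 1.124e-4·(0.0839432)^1.4953 = 1.124e-4·0.0246057 ≈ 2.766e-06.

2.8e-6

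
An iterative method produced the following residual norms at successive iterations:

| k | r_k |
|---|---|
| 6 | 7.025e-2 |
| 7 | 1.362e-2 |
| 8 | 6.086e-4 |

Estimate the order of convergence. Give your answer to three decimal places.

1.895

p ≈ ln(r_8/r_7) / ln(r_7/r_6)
  = ln(6.086e-4/1.362e-2) / ln(1.362e-2/7.025e-2)
  = ln(0.0446843) / ln(0.193879)
  = -3.108133 / -1.640521 ≈ 1.894601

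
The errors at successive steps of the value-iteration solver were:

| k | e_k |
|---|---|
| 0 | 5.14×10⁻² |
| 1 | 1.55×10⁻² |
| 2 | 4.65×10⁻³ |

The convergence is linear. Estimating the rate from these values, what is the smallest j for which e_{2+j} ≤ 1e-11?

17

Rate ρ ≈ e_2/e_1 = 4.65×10⁻³/1.55×10⁻² = 0.3000.
After j more steps, e_{2+j} ≈ 4.65×10⁻³·ρ^j; need ρ^j ≤ 1e-11/4.65×10⁻³ = 2.15054e-09.
j ≥ ln(2.15054e-09)/ln(0.3000) = -19.9575/-1.20397 = 16.576.
So 17 more iterations are needed.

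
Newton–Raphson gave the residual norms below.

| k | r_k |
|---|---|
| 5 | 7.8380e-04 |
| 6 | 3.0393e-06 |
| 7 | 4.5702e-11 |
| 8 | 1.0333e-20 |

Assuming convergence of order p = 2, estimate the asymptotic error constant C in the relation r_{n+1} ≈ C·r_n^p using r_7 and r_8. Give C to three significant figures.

C ≈ r_8 / r_7^2
  = 1.0333e-20 / (4.5702e-11)^2
  = 1.0333e-20 / 2.08867e-21 ≈ 4.9472

4.95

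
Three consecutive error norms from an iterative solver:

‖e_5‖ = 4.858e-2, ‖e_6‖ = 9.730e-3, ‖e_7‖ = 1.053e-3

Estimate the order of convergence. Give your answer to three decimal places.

1.383

p ≈ ln(‖e_7‖/‖e_6‖) / ln(‖e_6‖/‖e_5‖)
  = ln(1.053e-3/9.730e-3) / ln(9.730e-3/4.858e-2)
  = ln(0.108222) / ln(0.200288)
  = -2.223571 / -1.607999 ≈ 1.382819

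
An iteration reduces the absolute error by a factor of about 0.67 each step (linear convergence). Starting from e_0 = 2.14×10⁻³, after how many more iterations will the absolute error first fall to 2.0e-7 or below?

After k steps, e_k ≈ 2.14×10⁻³·0.67^k.
Need 0.67^k ≤ 2.0e-7/2.14×10⁻³ = 9.34579e-05.
k ≥ ln(9.34579e-05)/ln(0.67) = -9.2780/-0.40048 = 23.167.
Smallest integer k = 24.

24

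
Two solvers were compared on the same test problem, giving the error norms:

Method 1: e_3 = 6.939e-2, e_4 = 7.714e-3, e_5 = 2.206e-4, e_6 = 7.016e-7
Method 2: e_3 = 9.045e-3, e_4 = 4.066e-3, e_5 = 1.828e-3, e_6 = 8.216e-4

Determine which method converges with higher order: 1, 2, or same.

Method 1: p ≈ ln(7.016e-7/2.206e-4)/ln(2.206e-4/7.714e-3) ≈ 1.62.
Method 2: p ≈ ln(8.216e-4/1.828e-3)/ln(1.828e-3/4.066e-3) ≈ 1.00.
Method 1 has the higher order (≈1.6 vs ≈1.0).

1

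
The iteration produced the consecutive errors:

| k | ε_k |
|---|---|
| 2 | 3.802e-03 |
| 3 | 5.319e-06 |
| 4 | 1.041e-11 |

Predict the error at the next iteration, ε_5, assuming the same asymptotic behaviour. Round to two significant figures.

First estimate the order: p ≈ ln(ε_4/ε_3) / ln(ε_3/ε_2) = ln(1.041e-11/5.319e-06)/ln(5.319e-06/3.802e-03) = ln(1.95713e-06)/ln(0.001399) ≈ 2.0000.
Then ε_5 ≈ ε_4·(ε_4/ε_3)^p = 1.041e-11·(1.95713e-06)^2.0000 = 1.041e-11·3.83036e-12 ≈ 3.987e-23.

4.0e-23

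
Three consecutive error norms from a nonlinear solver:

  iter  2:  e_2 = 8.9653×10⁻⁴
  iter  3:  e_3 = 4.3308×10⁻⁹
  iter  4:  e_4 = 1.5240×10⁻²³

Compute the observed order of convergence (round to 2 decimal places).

p ≈ ln(e_4/e_3) / ln(e_3/e_2)
  = ln(1.5240×10⁻²³/4.3308×10⁻⁹) / ln(4.3308×10⁻⁹/8.9653×10⁻⁴)
  = ln(3.51898e-15) / ln(4.83062e-06)
  = -33.28061 / -12.24054 ≈ 2.71888

2.72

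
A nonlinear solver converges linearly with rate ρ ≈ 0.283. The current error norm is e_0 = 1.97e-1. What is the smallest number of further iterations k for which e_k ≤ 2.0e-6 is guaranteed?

After k steps, e_k ≈ 1.97e-1·0.283^k.
Need 0.283^k ≤ 2.0e-6/1.97e-1 = 1.01523e-05.
k ≥ ln(1.01523e-05)/ln(0.283) = -11.4978/-1.26231 = 9.109.
Smallest integer k = 10.

10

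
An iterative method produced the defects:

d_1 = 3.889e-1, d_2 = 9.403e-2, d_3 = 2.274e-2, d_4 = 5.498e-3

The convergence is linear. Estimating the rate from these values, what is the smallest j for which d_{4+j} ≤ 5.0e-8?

9

Rate ρ ≈ d_4/d_3 = 5.498e-3/2.274e-2 = 0.2418.
After j more steps, d_{4+j} ≈ 5.498e-3·ρ^j; need ρ^j ≤ 5.0e-8/5.498e-3 = 9.09422e-06.
j ≥ ln(9.09422e-06)/ln(0.2418) = -11.6079/-1.41964 = 8.177.
So 9 more iterations are needed.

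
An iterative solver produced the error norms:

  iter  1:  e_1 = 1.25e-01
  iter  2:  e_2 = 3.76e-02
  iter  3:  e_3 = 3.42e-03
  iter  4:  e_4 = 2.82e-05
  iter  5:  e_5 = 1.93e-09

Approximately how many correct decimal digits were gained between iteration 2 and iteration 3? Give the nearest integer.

Digits gained ≈ log₁₀(e_2/e_3) = log₁₀(3.76e-02/3.42e-03) = log₁₀(10.9942) ≈ 1.041.

1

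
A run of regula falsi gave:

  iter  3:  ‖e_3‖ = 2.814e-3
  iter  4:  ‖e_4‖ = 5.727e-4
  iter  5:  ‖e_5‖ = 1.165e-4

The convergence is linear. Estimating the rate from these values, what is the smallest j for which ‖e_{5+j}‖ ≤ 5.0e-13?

Rate ρ ≈ ‖e_5‖/‖e_4‖ = 1.165e-4/5.727e-4 = 0.2034.
After j more steps, ‖e_{5+j}‖ ≈ 1.165e-4·ρ^j; need ρ^j ≤ 5.0e-13/1.165e-4 = 4.29185e-09.
j ≥ ln(4.29185e-09)/ln(0.2034) = -19.2665/-1.59258 = 12.098.
So 13 more iterations are needed.

13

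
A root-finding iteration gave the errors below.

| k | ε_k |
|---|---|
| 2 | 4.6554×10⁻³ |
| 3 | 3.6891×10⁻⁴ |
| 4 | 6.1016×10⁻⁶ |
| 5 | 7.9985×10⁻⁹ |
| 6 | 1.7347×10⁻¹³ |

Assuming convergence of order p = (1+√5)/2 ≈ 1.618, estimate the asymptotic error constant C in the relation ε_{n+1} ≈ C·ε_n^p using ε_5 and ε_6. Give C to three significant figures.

2.19

C ≈ ε_6 / ε_5^1.618
  = 1.7347×10⁻¹³ / (7.9985×10⁻⁹)^1.618
  = 1.7347×10⁻¹³ / 7.92625e-14 ≈ 2.1886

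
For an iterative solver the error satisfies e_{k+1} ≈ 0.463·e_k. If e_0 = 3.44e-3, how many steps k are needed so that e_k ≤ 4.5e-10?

After k steps, e_k ≈ 3.44e-3·0.463^k.
Need 0.463^k ≤ 4.5e-10/3.44e-3 = 1.30814e-07.
k ≥ ln(1.30814e-07)/ln(0.463) = -15.8495/-0.77003 = 20.583.
Smallest integer k = 21.

21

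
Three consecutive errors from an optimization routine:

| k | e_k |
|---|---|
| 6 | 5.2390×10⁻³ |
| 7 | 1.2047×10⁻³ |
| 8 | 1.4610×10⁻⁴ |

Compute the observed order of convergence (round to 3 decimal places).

p ≈ ln(e_8/e_7) / ln(e_7/e_6)
  = ln(1.4610×10⁻⁴/1.2047×10⁻³) / ln(1.2047×10⁻³/5.2390×10⁻³)
  = ln(0.121275) / ln(0.229948)
  = -2.109695 / -1.469902 ≈ 1.435262

1.435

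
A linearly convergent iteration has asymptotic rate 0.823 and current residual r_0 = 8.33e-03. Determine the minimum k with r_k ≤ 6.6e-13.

120

After k steps, r_k ≈ 8.33e-03·0.823^k.
Need 0.823^k ≤ 6.6e-13/8.33e-03 = 7.92317e-11.
k ≥ ln(7.92317e-11)/ln(0.823) = -23.2586/-0.19480 = 119.397.
Smallest integer k = 120.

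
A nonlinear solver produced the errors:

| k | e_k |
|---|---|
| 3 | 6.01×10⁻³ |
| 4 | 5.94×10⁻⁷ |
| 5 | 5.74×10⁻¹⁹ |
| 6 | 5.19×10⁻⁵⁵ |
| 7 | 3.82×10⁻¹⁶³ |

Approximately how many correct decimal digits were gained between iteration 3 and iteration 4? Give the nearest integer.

4

Digits gained ≈ log₁₀(e_3/e_4) = log₁₀(6.01×10⁻³/5.94×10⁻⁷) = log₁₀(10117.8) ≈ 4.005.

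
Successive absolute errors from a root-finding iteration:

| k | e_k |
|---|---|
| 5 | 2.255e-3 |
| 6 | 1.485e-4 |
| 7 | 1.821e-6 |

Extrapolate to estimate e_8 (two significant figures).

First estimate the order: p ≈ ln(e_7/e_6) / ln(e_6/e_5) = ln(1.821e-6/1.485e-4)/ln(1.485e-4/2.255e-3) = ln(0.0122626)/ln(0.0658537) ≈ 1.6179.
Then e_8 ≈ e_7·(e_7/e_6)^p = 1.821e-6·(0.0122626)^1.6179 = 1.821e-6·0.000808198 ≈ 1.472e-09.

1.5e-9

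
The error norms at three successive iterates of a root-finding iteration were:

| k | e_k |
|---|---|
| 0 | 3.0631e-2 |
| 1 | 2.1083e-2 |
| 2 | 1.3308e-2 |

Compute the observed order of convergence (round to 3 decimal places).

p ≈ ln(e_2/e_1) / ln(e_1/e_0)
  = ln(1.3308e-2/2.1083e-2) / ln(2.1083e-2/3.0631e-2)
  = ln(0.631219) / ln(0.68829)
  = -0.460102 / -0.373545 ≈ 1.231718

1.232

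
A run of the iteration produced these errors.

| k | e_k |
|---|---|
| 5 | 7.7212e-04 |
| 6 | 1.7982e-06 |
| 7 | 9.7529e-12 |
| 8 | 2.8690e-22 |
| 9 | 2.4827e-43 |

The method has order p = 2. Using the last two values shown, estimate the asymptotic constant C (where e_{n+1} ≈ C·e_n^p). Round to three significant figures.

3.02

C ≈ e_9 / e_8^2
  = 2.4827e-43 / (2.8690e-22)^2
  = 2.4827e-43 / 8.23116e-44 ≈ 3.0162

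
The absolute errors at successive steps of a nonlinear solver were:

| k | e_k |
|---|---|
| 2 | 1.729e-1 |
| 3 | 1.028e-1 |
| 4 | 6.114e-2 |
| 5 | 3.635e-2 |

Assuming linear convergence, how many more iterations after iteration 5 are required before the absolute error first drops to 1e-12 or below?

47

Rate ρ ≈ e_5/e_4 = 3.635e-2/6.114e-2 = 0.5945.
After j more steps, e_{5+j} ≈ 3.635e-2·ρ^j; need ρ^j ≤ 1e-12/3.635e-2 = 2.75103e-11.
j ≥ ln(2.75103e-11)/ln(0.5945) = -24.3165/-0.52003 = 46.760.
So 47 more iterations are needed.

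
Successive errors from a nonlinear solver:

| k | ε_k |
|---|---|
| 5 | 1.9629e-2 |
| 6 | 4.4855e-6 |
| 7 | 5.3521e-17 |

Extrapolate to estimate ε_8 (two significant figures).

First estimate the order: p ≈ ln(ε_7/ε_6) / ln(ε_6/ε_5) = ln(5.3521e-17/4.4855e-6)/ln(4.4855e-6/1.9629e-2) = ln(1.1932e-11)/ln(0.000228514) ≈ 3.0000.
Then ε_8 ≈ ε_7·(ε_7/ε_6)^p = 5.3521e-17·(1.1932e-11)^3.0000 = 5.3521e-17·1.69879e-33 ≈ 9.092e-50.

9.1e-50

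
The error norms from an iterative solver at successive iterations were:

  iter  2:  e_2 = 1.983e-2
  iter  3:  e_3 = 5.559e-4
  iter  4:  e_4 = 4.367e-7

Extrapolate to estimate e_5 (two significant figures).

2.7e-13

First estimate the order: p ≈ ln(e_4/e_3) / ln(e_3/e_2) = ln(4.367e-7/5.559e-4)/ln(5.559e-4/1.983e-2) = ln(0.000785573)/ln(0.0280333) ≈ 2.0001.
Then e_5 ≈ e_4·(e_4/e_3)^p = 4.367e-7·(0.000785573)^2.0001 = 4.367e-7·6.16684e-07 ≈ 2.693e-13.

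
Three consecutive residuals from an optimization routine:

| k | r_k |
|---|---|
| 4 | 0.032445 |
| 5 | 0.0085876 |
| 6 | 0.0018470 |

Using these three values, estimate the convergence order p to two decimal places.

1.16

p ≈ ln(r_6/r_5) / ln(r_5/r_4)
  = ln(0.0018470/0.0085876) / ln(0.0085876/0.032445)
  = ln(0.215078) / ln(0.264682)
  = -1.53675 / -1.32923 ≈ 1.15612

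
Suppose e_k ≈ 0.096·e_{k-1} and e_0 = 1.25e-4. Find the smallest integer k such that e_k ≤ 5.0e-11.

After k steps, e_k ≈ 1.25e-4·0.096^k.
Need 0.096^k ≤ 5.0e-11/1.25e-4 = 4e-07.
k ≥ ln(4e-07)/ln(0.096) = -14.7318/-2.34341 = 6.286.
Smallest integer k = 7.

7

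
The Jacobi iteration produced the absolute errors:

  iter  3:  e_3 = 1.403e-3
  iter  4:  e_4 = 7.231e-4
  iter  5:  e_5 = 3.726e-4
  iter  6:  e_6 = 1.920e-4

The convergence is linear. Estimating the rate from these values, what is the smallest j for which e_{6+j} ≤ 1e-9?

19

Rate ρ ≈ e_6/e_5 = 1.920e-4/3.726e-4 = 0.5153.
After j more steps, e_{6+j} ≈ 1.920e-4·ρ^j; need ρ^j ≤ 1e-9/1.920e-4 = 5.20833e-06.
j ≥ ln(5.20833e-06)/ln(0.5153) = -12.1653/-0.66301 = 18.349.
So 19 more iterations are needed.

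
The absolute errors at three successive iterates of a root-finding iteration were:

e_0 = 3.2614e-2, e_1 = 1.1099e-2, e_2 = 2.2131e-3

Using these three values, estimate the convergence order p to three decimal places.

p ≈ ln(e_2/e_1) / ln(e_1/e_0)
  = ln(2.2131e-3/1.1099e-2) / ln(1.1099e-2/3.2614e-2)
  = ln(0.199396) / ln(0.340314)
  = -1.612462 / -1.077887 ≈ 1.495947

1.496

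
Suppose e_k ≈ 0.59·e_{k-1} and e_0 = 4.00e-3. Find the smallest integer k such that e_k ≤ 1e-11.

After k steps, e_k ≈ 4.00e-3·0.59^k.
Need 0.59^k ≤ 1e-11/4.00e-3 = 2.5e-09.
k ≥ ln(2.5e-09)/ln(0.59) = -19.8070/-0.52763 = 37.540.
Smallest integer k = 38.

38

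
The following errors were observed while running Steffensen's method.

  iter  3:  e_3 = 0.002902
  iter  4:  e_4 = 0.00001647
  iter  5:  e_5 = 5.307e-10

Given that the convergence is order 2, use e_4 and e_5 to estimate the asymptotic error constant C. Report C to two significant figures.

2.0

C ≈ e_5 / e_4^2
  = 5.307e-10 / (0.00001647)^2
  = 5.307e-10 / 2.71261e-10 ≈ 1.9564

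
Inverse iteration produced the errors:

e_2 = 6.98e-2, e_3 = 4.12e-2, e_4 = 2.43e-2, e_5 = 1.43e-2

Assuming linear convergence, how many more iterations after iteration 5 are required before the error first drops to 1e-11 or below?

40

Rate ρ ≈ e_5/e_4 = 1.43e-2/2.43e-2 = 0.5885.
After j more steps, e_{5+j} ≈ 1.43e-2·ρ^j; need ρ^j ≤ 1e-11/1.43e-2 = 6.99301e-10.
j ≥ ln(6.99301e-10)/ln(0.5885) = -21.0809/-0.53018 = 39.762.
So 40 more iterations are needed.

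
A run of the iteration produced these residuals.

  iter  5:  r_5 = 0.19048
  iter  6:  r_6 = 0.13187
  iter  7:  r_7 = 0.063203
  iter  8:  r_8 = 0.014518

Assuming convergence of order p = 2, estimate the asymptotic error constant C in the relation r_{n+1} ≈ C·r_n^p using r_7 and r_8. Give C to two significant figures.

3.6

C ≈ r_8 / r_7^2
  = 0.014518 / (0.063203)^2
  = 0.014518 / 0.00399462 ≈ 3.6344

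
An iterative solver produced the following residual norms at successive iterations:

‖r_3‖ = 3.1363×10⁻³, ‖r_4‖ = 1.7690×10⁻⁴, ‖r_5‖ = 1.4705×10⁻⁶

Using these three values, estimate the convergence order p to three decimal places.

p ≈ ln(‖r_5‖/‖r_4‖) / ln(‖r_4‖/‖r_3‖)
  = ln(1.4705×10⁻⁶/1.7690×10⁻⁴) / ln(1.7690×10⁻⁴/3.1363×10⁻³)
  = ln(0.00831261) / ln(0.056404)
  = -4.789982 / -2.875215 ≈ 1.665956

1.666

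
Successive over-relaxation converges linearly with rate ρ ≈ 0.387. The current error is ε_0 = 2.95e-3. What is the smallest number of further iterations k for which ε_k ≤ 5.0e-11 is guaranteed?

19

After k steps, ε_k ≈ 2.95e-3·0.387^k.
Need 0.387^k ≤ 5.0e-11/2.95e-3 = 1.69492e-08.
k ≥ ln(1.69492e-08)/ln(0.387) = -17.8930/-0.94933 = 18.848.
Smallest integer k = 19.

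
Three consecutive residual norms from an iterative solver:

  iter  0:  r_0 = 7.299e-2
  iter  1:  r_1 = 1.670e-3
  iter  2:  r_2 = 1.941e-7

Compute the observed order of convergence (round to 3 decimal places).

p ≈ ln(r_2/r_1) / ln(r_1/r_0)
  = ln(1.941e-7/1.670e-3) / ln(1.670e-3/7.299e-2)
  = ln(0.000116228) / ln(0.0228798)
  = -9.059957 / -3.777501 ≈ 2.398400

2.398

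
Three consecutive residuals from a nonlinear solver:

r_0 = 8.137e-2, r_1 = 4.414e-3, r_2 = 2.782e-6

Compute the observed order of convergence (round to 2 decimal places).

2.53

p ≈ ln(r_2/r_1) / ln(r_1/r_0)
  = ln(2.782e-6/4.414e-3) / ln(4.414e-3/8.137e-2)
  = ln(0.000630267) / ln(0.054246)
  = -7.36937 / -2.91423 ≈ 2.52875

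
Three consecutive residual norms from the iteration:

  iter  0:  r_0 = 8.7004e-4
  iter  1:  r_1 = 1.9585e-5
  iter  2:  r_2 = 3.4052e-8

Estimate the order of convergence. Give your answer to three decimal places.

1.675

p ≈ ln(r_2/r_1) / ln(r_1/r_0)
  = ln(3.4052e-8/1.9585e-5) / ln(1.9585e-5/8.7004e-4)
  = ln(0.00173868) / ln(0.0225105)
  = -6.354629 / -3.793773 ≈ 1.675016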